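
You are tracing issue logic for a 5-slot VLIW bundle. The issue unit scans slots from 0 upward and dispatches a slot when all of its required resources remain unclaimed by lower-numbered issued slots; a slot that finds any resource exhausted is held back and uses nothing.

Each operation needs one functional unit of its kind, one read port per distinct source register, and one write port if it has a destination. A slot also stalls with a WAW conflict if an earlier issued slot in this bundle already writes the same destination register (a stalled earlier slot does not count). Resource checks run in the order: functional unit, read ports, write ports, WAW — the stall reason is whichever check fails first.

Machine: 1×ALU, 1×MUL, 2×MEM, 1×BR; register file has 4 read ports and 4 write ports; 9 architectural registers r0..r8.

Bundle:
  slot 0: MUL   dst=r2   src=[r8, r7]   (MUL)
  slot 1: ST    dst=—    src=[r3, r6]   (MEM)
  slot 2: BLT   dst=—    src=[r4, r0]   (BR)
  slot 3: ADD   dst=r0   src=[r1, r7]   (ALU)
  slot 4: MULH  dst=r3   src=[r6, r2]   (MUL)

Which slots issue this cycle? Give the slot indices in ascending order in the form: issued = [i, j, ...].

issued = [0, 1]

  0. MUL→r2 ⇒ go  {1A/0Mu/2Ld/1B | 2r 3w}
  1. MEM ⇒ go  {1A/0Mu/1Ld/1B | 0r 3w}
  2. BR ⇒ no(RD_PORT)  {1A/0Mu/1Ld/1B | 0r 3w}
  3. ALU→r0 ⇒ no(RD_PORT)  {1A/0Mu/1Ld/1B | 0r 3w}
  4. MUL→r3 ⇒ no(FU)  {1A/0Mu/1Ld/1B | 0r 3w}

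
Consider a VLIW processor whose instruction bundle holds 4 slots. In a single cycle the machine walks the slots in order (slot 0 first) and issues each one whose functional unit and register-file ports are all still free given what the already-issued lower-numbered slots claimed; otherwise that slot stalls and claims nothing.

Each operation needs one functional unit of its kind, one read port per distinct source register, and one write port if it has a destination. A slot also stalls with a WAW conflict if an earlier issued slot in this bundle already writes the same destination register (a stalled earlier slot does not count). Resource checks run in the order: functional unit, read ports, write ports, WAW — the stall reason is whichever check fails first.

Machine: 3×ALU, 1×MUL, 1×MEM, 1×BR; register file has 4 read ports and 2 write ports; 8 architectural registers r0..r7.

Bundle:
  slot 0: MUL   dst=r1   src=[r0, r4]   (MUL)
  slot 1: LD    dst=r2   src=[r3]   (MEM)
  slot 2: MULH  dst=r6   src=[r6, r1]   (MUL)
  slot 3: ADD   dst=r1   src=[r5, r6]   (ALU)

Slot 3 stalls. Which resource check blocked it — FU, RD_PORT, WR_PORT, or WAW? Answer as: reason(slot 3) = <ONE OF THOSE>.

reason(slot 3) = RD_PORT

  0. MUL→r1 ⇒ go  {3A/0Mu/1Ld/1B | 2r 1w}
  1. MEM→r2 ⇒ go  {3A/0Mu/0Ld/1B | 1r 0w}
  2. MUL→r6 ⇒ no(FU)  {3A/0Mu/0Ld/1B | 1r 0w}
  3. ALU→r1 ⇒ no(RD_PORT)  {3A/0Mu/0Ld/1B | 1r 0w}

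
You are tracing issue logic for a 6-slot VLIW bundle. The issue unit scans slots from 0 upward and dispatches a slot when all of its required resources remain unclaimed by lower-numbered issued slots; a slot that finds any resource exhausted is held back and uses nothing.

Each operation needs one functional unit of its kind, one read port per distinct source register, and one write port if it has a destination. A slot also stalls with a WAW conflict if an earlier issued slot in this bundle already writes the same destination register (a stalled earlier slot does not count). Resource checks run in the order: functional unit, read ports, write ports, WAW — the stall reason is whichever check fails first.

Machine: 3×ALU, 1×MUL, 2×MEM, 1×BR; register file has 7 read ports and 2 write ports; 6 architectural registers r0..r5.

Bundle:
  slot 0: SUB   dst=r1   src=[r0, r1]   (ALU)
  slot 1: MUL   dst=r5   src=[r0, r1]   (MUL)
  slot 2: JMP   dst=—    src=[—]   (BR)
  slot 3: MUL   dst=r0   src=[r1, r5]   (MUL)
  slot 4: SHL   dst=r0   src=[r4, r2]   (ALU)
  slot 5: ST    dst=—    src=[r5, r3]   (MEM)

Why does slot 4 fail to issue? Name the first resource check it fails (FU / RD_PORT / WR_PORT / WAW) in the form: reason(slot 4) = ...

slot 0 (ALU): ISSUE — free A2,Mu1,Ld2,B1 rp5 wp1
slot 1 (MUL): ISSUE — free A2,Mu0,Ld2,B1 rp3 wp0
slot 2 (BR): ISSUE — free A2,Mu0,Ld2,B0 rp3 wp0
slot 3 (MUL): stall FU — free A2,Mu0,Ld2,B0 rp3 wp0
slot 4 (ALU): stall WR_PORT — free A2,Mu0,Ld2,B0 rp3 wp0
slot 5 (MEM): ISSUE — free A2,Mu0,Ld1,B0 rp1 wp0

reason(slot 4) = WR_PORT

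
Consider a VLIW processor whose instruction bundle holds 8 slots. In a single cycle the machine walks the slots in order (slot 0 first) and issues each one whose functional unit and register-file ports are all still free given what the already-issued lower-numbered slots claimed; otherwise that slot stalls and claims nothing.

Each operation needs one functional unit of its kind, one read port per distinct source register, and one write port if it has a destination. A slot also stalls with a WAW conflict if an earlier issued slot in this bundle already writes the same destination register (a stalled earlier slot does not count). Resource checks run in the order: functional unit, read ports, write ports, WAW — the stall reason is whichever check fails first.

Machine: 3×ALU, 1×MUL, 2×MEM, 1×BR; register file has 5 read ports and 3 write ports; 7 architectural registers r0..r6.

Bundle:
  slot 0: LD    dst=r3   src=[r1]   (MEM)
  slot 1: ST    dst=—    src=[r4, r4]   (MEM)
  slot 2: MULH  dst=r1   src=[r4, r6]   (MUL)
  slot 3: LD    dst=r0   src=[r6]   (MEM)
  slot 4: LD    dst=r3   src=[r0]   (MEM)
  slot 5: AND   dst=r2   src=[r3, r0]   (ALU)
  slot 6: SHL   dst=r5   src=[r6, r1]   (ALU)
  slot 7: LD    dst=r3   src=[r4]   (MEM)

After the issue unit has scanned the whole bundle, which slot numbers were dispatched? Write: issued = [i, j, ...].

  0. MEM→r3 ⇒ go  {3A/1Mu/1Ld/1B | 4r 2w}
  1. MEM ⇒ go  {3A/1Mu/0Ld/1B | 3r 2w}
  2. MUL→r1 ⇒ go  {3A/0Mu/0Ld/1B | 1r 1w}
  3. MEM→r0 ⇒ no(FU)  {3A/0Mu/0Ld/1B | 1r 1w}
  4. MEM→r3 ⇒ no(FU)  {3A/0Mu/0Ld/1B | 1r 1w}
  5. ALU→r2 ⇒ no(RD_PORT)  {3A/0Mu/0Ld/1B | 1r 1w}
  6. ALU→r5 ⇒ no(RD_PORT)  {3A/0Mu/0Ld/1B | 1r 1w}
  7. MEM→r3 ⇒ no(FU)  {3A/0Mu/0Ld/1B | 1r 1w}

issued = [0, 1, 2]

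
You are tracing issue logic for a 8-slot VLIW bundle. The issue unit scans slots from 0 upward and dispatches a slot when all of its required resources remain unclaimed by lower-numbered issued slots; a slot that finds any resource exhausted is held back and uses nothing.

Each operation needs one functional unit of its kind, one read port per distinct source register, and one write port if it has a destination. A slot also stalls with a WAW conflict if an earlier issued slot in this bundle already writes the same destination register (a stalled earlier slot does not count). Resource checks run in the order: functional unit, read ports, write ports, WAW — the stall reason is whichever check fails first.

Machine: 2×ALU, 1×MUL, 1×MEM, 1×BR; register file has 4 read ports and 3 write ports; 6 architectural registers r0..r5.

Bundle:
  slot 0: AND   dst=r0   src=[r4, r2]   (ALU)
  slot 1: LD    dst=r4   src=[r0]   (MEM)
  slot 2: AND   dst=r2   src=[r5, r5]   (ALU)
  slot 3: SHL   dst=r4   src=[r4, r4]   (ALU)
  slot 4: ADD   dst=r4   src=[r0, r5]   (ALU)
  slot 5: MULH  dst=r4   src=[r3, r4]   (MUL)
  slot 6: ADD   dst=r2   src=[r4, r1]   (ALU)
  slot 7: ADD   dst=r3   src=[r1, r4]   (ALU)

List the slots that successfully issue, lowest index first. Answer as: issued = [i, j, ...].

issued = [0, 1, 2]

(0) want 1×ALU +2rd +1wr — yes → AL1|MU1|ME1|BR1|rd2|wr2
(1) want 1×MEM +1rd +1wr — yes → AL1|MU1|ME0|BR1|rd1|wr1
(2) want 1×ALU +1rd +1wr — yes → AL0|MU1|ME0|BR1|rd0|wr0
(3) want 1×ALU +1rd +1wr — FU → AL0|MU1|ME0|BR1|rd0|wr0
(4) want 1×ALU +2rd +1wr — FU → AL0|MU1|ME0|BR1|rd0|wr0
(5) want 1×MUL +2rd +1wr — RD_PORT → AL0|MU1|ME0|BR1|rd0|wr0
(6) want 1×ALU +2rd +1wr — FU → AL0|MU1|ME0|BR1|rd0|wr0
(7) want 1×ALU +2rd +1wr — FU → AL0|MU1|ME0|BR1|rd0|wr0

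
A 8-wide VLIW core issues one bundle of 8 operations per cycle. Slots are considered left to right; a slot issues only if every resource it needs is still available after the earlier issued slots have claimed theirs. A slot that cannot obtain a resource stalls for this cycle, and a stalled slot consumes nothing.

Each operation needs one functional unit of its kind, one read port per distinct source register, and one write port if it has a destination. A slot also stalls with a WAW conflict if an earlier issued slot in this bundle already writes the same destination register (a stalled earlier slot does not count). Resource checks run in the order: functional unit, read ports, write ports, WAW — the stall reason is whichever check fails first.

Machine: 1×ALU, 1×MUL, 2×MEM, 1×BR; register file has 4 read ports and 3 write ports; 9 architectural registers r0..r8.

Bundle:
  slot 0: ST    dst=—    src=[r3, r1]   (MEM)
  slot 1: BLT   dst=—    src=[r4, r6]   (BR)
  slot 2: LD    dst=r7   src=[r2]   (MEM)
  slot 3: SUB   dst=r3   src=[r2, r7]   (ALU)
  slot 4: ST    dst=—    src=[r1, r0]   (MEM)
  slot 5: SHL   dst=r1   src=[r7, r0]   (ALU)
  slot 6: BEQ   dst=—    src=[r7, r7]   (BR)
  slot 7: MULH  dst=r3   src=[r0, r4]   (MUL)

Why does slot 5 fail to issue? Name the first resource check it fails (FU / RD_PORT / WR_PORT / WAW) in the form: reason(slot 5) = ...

reason(slot 5) = RD_PORT

slot 0 (MEM): ISSUE — free A1,Mu1,Ld1,B1 rp2 wp3
slot 1 (BR): ISSUE — free A1,Mu1,Ld1,B0 rp0 wp3
slot 2 (MEM): stall RD_PORT — free A1,Mu1,Ld1,B0 rp0 wp3
slot 3 (ALU): stall RD_PORT — free A1,Mu1,Ld1,B0 rp0 wp3
slot 4 (MEM): stall RD_PORT — free A1,Mu1,Ld1,B0 rp0 wp3
slot 5 (ALU): stall RD_PORT — free A1,Mu1,Ld1,B0 rp0 wp3
slot 6 (BR): stall FU — free A1,Mu1,Ld1,B0 rp0 wp3
slot 7 (MUL): stall RD_PORT — free A1,Mu1,Ld1,B0 rp0 wp3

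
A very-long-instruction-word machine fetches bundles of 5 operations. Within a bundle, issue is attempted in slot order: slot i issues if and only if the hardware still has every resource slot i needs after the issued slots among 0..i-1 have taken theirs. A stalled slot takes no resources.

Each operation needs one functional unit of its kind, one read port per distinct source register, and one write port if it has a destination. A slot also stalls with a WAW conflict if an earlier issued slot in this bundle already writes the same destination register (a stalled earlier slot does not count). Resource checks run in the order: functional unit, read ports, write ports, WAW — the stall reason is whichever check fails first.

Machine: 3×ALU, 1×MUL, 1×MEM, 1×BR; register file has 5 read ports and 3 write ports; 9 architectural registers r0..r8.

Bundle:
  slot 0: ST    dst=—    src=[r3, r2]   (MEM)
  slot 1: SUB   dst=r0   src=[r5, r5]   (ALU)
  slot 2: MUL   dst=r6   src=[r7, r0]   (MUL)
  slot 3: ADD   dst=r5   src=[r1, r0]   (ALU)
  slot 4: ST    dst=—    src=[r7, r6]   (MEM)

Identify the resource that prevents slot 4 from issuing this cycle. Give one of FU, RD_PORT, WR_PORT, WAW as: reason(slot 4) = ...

reason(slot 4) = FU

(0) want 1×MEM +2rd +0wr — yes → AL3|MU1|ME0|BR1|rd3|wr3
(1) want 1×ALU +1rd +1wr — yes → AL2|MU1|ME0|BR1|rd2|wr2
(2) want 1×MUL +2rd +1wr — yes → AL2|MU0|ME0|BR1|rd0|wr1
(3) want 1×ALU +2rd +1wr — RD_PORT → AL2|MU0|ME0|BR1|rd0|wr1
(4) want 1×MEM +2rd +0wr — FU → AL2|MU0|ME0|BR1|rd0|wr1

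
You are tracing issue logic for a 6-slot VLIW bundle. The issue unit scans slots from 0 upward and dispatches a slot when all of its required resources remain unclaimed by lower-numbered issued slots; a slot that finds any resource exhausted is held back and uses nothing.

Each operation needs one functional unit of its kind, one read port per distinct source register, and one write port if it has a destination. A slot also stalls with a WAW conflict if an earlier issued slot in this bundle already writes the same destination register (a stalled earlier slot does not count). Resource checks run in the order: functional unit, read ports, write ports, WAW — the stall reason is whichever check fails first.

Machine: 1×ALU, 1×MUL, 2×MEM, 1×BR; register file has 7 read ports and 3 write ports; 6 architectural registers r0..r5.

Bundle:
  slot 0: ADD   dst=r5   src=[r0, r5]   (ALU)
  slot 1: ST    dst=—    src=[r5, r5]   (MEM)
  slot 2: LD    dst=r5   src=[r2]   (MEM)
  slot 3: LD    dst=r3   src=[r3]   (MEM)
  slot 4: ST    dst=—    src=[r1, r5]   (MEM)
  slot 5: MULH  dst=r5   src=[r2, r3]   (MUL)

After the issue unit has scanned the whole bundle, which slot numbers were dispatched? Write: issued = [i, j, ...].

issued = [0, 1, 3]

#0 ALU src=r0,r5 dispatched  <A:0 Mu:1 Ld:2 B:1 rd:5 wr:2>
#1 MEM src=r5,r5 dispatched  <A:0 Mu:1 Ld:1 B:1 rd:4 wr:2>
#2 MEM src=r2 held:WAW  <A:0 Mu:1 Ld:1 B:1 rd:4 wr:2>
#3 MEM src=r3 dispatched  <A:0 Mu:1 Ld:0 B:1 rd:3 wr:1>
#4 MEM src=r1,r5 held:FU  <A:0 Mu:1 Ld:0 B:1 rd:3 wr:1>
#5 MUL src=r2,r3 held:WAW  <A:0 Mu:1 Ld:0 B:1 rd:3 wr:1>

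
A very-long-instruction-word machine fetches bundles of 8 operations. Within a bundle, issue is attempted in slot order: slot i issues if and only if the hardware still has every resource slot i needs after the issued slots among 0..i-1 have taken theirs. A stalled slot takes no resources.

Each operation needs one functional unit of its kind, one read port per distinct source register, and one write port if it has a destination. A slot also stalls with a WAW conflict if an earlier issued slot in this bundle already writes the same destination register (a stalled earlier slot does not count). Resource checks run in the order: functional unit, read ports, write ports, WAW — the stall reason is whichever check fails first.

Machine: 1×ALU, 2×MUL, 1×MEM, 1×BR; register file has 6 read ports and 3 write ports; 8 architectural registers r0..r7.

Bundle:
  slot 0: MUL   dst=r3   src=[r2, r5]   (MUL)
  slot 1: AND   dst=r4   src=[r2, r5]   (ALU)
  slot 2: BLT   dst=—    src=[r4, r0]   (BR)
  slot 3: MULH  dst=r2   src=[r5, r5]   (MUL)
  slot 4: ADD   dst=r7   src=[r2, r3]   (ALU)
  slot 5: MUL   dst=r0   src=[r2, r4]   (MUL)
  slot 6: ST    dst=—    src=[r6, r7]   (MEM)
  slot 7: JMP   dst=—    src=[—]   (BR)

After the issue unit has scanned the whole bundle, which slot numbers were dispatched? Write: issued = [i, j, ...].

issued = [0, 1, 2]

[0] MUL needs rd=2 wr=1: ok; after: ALU=1 MUL=1 MEM=1 BR=1, R=4, W=2
[1] ALU needs rd=2 wr=1: ok; after: ALU=0 MUL=1 MEM=1 BR=1, R=2, W=1
[2] BR needs rd=2 wr=0: ok; after: ALU=0 MUL=1 MEM=1 BR=0, R=0, W=1
[3] MUL needs rd=1 wr=1: RD_PORT; after: ALU=0 MUL=1 MEM=1 BR=0, R=0, W=1
[4] ALU needs rd=2 wr=1: FU; after: ALU=0 MUL=1 MEM=1 BR=0, R=0, W=1
[5] MUL needs rd=2 wr=1: RD_PORT; after: ALU=0 MUL=1 MEM=1 BR=0, R=0, W=1
[6] MEM needs rd=2 wr=0: RD_PORT; after: ALU=0 MUL=1 MEM=1 BR=0, R=0, W=1
[7] BR needs rd=0 wr=0: FU; after: ALU=0 MUL=1 MEM=1 BR=0, R=0, W=1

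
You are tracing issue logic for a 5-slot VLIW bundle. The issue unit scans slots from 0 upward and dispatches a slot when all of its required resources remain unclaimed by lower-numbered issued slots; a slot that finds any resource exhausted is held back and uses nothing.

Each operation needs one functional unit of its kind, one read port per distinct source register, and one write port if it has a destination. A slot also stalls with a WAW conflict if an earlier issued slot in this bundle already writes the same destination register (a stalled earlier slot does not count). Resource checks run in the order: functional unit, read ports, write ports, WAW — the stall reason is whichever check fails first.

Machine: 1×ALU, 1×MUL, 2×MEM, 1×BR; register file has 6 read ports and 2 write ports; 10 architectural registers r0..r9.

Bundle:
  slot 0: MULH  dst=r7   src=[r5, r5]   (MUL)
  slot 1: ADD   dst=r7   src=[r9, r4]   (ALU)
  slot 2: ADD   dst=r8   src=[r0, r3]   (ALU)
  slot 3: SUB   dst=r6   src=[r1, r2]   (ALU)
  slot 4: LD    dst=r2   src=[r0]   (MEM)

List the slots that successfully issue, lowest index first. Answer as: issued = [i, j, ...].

issued = [0, 2]

[0] MUL needs rd=1 wr=1: ok; after: ALU=1 MUL=0 MEM=2 BR=1, R=5, W=1
[1] ALU needs rd=2 wr=1: WAW; after: ALU=1 MUL=0 MEM=2 BR=1, R=5, W=1
[2] ALU needs rd=2 wr=1: ok; after: ALU=0 MUL=0 MEM=2 BR=1, R=3, W=0
[3] ALU needs rd=2 wr=1: FU; after: ALU=0 MUL=0 MEM=2 BR=1, R=3, W=0
[4] MEM needs rd=1 wr=1: WR_PORT; after: ALU=0 MUL=0 MEM=2 BR=1, R=3, W=0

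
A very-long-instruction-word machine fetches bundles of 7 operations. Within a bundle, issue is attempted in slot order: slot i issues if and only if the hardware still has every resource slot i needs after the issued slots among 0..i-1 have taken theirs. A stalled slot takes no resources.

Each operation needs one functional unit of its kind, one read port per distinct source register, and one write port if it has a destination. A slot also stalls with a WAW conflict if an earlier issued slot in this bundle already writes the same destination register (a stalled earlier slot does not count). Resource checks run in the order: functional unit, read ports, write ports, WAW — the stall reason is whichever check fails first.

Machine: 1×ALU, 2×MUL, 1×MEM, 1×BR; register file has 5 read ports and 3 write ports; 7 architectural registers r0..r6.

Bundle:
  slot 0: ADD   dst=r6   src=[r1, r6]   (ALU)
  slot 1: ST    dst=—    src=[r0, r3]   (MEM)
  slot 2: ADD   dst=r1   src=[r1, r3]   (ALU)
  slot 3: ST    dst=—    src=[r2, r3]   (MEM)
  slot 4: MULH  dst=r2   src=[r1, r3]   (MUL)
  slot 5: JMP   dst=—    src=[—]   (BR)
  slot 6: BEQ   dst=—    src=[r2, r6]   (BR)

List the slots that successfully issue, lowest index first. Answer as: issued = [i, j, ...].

[0] ALU needs rd=2 wr=1: ok; after: ALU=0 MUL=2 MEM=1 BR=1, R=3, W=2
[1] MEM needs rd=2 wr=0: ok; after: ALU=0 MUL=2 MEM=0 BR=1, R=1, W=2
[2] ALU needs rd=2 wr=1: FU; after: ALU=0 MUL=2 MEM=0 BR=1, R=1, W=2
[3] MEM needs rd=2 wr=0: FU; after: ALU=0 MUL=2 MEM=0 BR=1, R=1, W=2
[4] MUL needs rd=2 wr=1: RD_PORT; after: ALU=0 MUL=2 MEM=0 BR=1, R=1, W=2
[5] BR needs rd=0 wr=0: ok; after: ALU=0 MUL=2 MEM=0 BR=0, R=1, W=2
[6] BR needs rd=2 wr=0: FU; after: ALU=0 MUL=2 MEM=0 BR=0, R=1, W=2

issued = [0, 1, 5]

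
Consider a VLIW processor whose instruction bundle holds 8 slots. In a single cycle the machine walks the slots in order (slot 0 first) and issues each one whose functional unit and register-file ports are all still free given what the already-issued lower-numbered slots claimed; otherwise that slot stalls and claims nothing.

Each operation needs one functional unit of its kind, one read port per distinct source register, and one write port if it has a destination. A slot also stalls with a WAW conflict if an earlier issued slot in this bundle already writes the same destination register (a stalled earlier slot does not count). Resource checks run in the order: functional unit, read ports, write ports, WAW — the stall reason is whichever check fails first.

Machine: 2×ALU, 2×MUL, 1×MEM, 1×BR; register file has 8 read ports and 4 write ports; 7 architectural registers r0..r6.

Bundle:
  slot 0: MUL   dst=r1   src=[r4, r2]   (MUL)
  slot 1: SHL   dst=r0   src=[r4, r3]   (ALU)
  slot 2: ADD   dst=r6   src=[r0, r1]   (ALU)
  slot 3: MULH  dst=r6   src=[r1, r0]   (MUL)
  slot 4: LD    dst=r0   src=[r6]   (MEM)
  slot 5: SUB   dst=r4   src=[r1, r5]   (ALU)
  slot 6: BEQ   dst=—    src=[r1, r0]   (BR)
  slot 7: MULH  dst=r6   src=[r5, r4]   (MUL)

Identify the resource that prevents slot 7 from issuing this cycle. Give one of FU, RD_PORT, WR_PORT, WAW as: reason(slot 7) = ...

reason(slot 7) = RD_PORT

#0 MUL src=r4,r2 dispatched  <A:2 Mu:1 Ld:1 B:1 rd:6 wr:3>
#1 ALU src=r4,r3 dispatched  <A:1 Mu:1 Ld:1 B:1 rd:4 wr:2>
#2 ALU src=r0,r1 dispatched  <A:0 Mu:1 Ld:1 B:1 rd:2 wr:1>
#3 MUL src=r1,r0 held:WAW  <A:0 Mu:1 Ld:1 B:1 rd:2 wr:1>
#4 MEM src=r6 held:WAW  <A:0 Mu:1 Ld:1 B:1 rd:2 wr:1>
#5 ALU src=r1,r5 held:FU  <A:0 Mu:1 Ld:1 B:1 rd:2 wr:1>
#6 BR src=r1,r0 dispatched  <A:0 Mu:1 Ld:1 B:0 rd:0 wr:1>
#7 MUL src=r5,r4 held:RD_PORT  <A:0 Mu:1 Ld:1 B:0 rd:0 wr:1>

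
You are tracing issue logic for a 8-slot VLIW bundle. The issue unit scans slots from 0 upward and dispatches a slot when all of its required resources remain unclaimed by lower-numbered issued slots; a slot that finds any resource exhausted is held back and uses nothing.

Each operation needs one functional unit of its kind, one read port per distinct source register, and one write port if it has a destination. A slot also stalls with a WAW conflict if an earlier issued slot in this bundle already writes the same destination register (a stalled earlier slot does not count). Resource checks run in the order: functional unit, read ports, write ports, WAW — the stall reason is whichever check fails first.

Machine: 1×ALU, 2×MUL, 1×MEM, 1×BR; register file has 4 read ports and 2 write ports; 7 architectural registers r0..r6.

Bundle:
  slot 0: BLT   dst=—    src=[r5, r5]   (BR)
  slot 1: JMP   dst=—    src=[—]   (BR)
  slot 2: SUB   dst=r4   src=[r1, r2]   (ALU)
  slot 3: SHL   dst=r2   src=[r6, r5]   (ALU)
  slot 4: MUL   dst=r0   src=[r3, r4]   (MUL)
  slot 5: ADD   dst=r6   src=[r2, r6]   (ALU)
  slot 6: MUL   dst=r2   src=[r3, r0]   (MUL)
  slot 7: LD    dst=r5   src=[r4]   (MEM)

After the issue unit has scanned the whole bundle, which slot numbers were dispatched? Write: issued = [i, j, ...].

slot 0 (BR): ISSUE — free A1,Mu2,Ld1,B0 rp3 wp2
slot 1 (BR): stall FU — free A1,Mu2,Ld1,B0 rp3 wp2
slot 2 (ALU): ISSUE — free A0,Mu2,Ld1,B0 rp1 wp1
slot 3 (ALU): stall FU — free A0,Mu2,Ld1,B0 rp1 wp1
slot 4 (MUL): stall RD_PORT — free A0,Mu2,Ld1,B0 rp1 wp1
slot 5 (ALU): stall FU — free A0,Mu2,Ld1,B0 rp1 wp1
slot 6 (MUL): stall RD_PORT — free A0,Mu2,Ld1,B0 rp1 wp1
slot 7 (MEM): ISSUE — free A0,Mu2,Ld0,B0 rp0 wp0

issued = [0, 2, 7]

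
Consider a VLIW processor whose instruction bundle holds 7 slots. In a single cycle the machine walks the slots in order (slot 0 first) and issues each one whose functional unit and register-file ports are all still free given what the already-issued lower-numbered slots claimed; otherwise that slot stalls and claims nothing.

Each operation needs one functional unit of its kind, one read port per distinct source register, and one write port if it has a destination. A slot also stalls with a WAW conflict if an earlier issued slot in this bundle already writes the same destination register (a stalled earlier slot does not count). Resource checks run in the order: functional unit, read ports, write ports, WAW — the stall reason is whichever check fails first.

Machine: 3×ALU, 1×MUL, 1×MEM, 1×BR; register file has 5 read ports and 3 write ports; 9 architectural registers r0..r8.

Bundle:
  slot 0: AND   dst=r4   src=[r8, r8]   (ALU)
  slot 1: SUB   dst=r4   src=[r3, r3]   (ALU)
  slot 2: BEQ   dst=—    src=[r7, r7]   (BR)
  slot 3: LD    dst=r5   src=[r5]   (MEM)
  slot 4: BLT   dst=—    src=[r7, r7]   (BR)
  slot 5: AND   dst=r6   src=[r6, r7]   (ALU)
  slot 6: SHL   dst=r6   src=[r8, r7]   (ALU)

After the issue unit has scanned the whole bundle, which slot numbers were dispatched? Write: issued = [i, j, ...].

issued = [0, 2, 3, 5]

slot 0 (ALU): ISSUE — free A2,Mu1,Ld1,B1 rp4 wp2
slot 1 (ALU): stall WAW — free A2,Mu1,Ld1,B1 rp4 wp2
slot 2 (BR): ISSUE — free A2,Mu1,Ld1,B0 rp3 wp2
slot 3 (MEM): ISSUE — free A2,Mu1,Ld0,B0 rp2 wp1
slot 4 (BR): stall FU — free A2,Mu1,Ld0,B0 rp2 wp1
slot 5 (ALU): ISSUE — free A1,Mu1,Ld0,B0 rp0 wp0
slot 6 (ALU): stall RD_PORT — free A1,Mu1,Ld0,B0 rp0 wp0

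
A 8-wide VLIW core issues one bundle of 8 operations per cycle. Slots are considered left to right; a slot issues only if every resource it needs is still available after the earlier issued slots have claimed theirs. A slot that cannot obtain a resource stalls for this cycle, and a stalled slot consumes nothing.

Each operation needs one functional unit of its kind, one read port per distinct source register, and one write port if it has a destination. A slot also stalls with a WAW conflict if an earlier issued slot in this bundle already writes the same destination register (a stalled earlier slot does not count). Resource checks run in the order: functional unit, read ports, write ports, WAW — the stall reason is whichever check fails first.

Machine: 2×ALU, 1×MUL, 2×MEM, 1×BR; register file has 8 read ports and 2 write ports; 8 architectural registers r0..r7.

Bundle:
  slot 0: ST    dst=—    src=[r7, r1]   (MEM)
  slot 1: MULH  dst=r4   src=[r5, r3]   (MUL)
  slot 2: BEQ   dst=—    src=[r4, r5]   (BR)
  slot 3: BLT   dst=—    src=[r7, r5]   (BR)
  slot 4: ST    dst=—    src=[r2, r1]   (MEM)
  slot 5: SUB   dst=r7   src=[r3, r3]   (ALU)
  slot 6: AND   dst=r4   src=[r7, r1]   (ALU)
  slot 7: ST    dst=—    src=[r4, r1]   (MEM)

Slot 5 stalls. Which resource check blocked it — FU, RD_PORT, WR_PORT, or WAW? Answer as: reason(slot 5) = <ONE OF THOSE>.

reason(slot 5) = RD_PORT

(0) want 1×MEM +2rd +0wr — yes → AL2|MU1|ME1|BR1|rd6|wr2
(1) want 1×MUL +2rd +1wr — yes → AL2|MU0|ME1|BR1|rd4|wr1
(2) want 1×BR +2rd +0wr — yes → AL2|MU0|ME1|BR0|rd2|wr1
(3) want 1×BR +2rd +0wr — FU → AL2|MU0|ME1|BR0|rd2|wr1
(4) want 1×MEM +2rd +0wr — yes → AL2|MU0|ME0|BR0|rd0|wr1
(5) want 1×ALU +1rd +1wr — RD_PORT → AL2|MU0|ME0|BR0|rd0|wr1
(6) want 1×ALU +2rd +1wr — RD_PORT → AL2|MU0|ME0|BR0|rd0|wr1
(7) want 1×MEM +2rd +0wr — FU → AL2|MU0|ME0|BR0|rd0|wr1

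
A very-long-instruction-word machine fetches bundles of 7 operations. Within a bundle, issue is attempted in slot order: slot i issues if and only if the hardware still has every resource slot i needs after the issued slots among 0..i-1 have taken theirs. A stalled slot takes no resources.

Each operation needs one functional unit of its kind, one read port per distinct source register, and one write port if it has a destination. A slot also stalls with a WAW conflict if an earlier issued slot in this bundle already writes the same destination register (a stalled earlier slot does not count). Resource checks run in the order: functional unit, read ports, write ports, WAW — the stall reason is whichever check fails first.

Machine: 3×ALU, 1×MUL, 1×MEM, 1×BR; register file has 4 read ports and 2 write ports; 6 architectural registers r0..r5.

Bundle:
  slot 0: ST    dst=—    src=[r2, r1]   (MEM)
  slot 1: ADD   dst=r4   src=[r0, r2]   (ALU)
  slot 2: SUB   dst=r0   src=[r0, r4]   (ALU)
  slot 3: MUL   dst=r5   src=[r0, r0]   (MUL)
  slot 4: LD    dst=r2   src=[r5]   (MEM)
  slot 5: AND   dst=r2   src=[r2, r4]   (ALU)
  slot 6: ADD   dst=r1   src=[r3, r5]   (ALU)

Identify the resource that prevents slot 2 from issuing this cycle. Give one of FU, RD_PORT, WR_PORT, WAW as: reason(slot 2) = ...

slot 0 (MEM): ISSUE — free A3,Mu1,Ld0,B1 rp2 wp2
slot 1 (ALU): ISSUE — free A2,Mu1,Ld0,B1 rp0 wp1
slot 2 (ALU): stall RD_PORT — free A2,Mu1,Ld0,B1 rp0 wp1
slot 3 (MUL): stall RD_PORT — free A2,Mu1,Ld0,B1 rp0 wp1
slot 4 (MEM): stall FU — free A2,Mu1,Ld0,B1 rp0 wp1
slot 5 (ALU): stall RD_PORT — free A2,Mu1,Ld0,B1 rp0 wp1
slot 6 (ALU): stall RD_PORT — free A2,Mu1,Ld0,B1 rp0 wp1

reason(slot 2) = RD_PORT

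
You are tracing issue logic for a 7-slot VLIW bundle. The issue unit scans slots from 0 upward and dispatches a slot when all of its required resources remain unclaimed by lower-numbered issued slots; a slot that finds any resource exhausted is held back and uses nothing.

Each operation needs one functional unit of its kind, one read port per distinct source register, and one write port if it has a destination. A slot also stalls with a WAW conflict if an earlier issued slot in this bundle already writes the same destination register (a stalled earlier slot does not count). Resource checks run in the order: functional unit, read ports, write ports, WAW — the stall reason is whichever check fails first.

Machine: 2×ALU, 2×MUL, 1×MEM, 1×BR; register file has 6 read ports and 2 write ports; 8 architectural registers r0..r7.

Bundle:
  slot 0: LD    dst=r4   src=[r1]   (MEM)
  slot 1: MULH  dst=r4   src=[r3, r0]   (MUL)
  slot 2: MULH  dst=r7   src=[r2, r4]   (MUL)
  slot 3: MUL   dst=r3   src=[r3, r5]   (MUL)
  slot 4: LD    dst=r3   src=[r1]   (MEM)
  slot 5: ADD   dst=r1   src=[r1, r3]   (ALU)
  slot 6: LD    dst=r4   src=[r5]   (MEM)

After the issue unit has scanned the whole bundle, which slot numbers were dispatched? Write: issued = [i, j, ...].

issued = [0, 2]

[0] MEM needs rd=1 wr=1: ok; after: ALU=2 MUL=2 MEM=0 BR=1, R=5, W=1
[1] MUL needs rd=2 wr=1: WAW; after: ALU=2 MUL=2 MEM=0 BR=1, R=5, W=1
[2] MUL needs rd=2 wr=1: ok; after: ALU=2 MUL=1 MEM=0 BR=1, R=3, W=0
[3] MUL needs rd=2 wr=1: WR_PORT; after: ALU=2 MUL=1 MEM=0 BR=1, R=3, W=0
[4] MEM needs rd=1 wr=1: FU; after: ALU=2 MUL=1 MEM=0 BR=1, R=3, W=0
[5] ALU needs rd=2 wr=1: WR_PORT; after: ALU=2 MUL=1 MEM=0 BR=1, R=3, W=0
[6] MEM needs rd=1 wr=1: FU; after: ALU=2 MUL=1 MEM=0 BR=1, R=3, W=0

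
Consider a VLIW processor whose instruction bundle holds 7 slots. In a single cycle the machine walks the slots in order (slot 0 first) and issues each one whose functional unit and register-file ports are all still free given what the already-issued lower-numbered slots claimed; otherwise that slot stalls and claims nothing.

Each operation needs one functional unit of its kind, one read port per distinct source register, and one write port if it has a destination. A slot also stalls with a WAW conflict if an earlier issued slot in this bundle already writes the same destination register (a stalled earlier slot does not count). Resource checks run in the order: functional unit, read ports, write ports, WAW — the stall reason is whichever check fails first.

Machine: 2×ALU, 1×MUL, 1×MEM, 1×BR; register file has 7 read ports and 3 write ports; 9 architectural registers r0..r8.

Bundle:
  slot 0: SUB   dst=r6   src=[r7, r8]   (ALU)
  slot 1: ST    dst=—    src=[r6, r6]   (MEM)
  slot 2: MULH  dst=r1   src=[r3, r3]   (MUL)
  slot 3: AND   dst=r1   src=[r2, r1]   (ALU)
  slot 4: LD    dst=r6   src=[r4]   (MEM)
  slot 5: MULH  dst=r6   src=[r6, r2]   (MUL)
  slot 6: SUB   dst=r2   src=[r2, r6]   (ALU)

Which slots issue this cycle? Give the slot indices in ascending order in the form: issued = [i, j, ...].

issued = [0, 1, 2, 6]

slot 0 (ALU): ISSUE — free A1,Mu1,Ld1,B1 rp5 wp2
slot 1 (MEM): ISSUE — free A1,Mu1,Ld0,B1 rp4 wp2
slot 2 (MUL): ISSUE — free A1,Mu0,Ld0,B1 rp3 wp1
slot 3 (ALU): stall WAW — free A1,Mu0,Ld0,B1 rp3 wp1
slot 4 (MEM): stall FU — free A1,Mu0,Ld0,B1 rp3 wp1
slot 5 (MUL): stall FU — free A1,Mu0,Ld0,B1 rp3 wp1
slot 6 (ALU): ISSUE — free A0,Mu0,Ld0,B1 rp1 wp0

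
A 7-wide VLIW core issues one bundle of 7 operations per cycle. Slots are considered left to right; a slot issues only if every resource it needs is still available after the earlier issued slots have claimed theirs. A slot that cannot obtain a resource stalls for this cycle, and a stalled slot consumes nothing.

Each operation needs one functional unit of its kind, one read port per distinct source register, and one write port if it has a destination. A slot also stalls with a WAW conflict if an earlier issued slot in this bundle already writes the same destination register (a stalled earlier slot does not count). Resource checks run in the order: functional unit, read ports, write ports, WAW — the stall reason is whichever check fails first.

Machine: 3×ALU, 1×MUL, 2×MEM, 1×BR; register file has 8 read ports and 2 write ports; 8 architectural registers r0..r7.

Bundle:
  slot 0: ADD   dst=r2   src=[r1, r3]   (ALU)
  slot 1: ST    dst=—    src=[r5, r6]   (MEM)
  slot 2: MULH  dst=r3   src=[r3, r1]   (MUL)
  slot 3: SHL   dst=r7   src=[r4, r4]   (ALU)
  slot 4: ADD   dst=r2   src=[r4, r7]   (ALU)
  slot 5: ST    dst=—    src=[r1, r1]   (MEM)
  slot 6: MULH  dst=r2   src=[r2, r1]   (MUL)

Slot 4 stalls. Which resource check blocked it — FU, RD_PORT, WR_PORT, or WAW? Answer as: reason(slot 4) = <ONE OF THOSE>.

[0] ALU needs rd=2 wr=1: ok; after: ALU=2 MUL=1 MEM=2 BR=1, R=6, W=1
[1] MEM needs rd=2 wr=0: ok; after: ALU=2 MUL=1 MEM=1 BR=1, R=4, W=1
[2] MUL needs rd=2 wr=1: ok; after: ALU=2 MUL=0 MEM=1 BR=1, R=2, W=0
[3] ALU needs rd=1 wr=1: WR_PORT; after: ALU=2 MUL=0 MEM=1 BR=1, R=2, W=0
[4] ALU needs rd=2 wr=1: WR_PORT; after: ALU=2 MUL=0 MEM=1 BR=1, R=2, W=0
[5] MEM needs rd=1 wr=0: ok; after: ALU=2 MUL=0 MEM=0 BR=1, R=1, W=0
[6] MUL needs rd=2 wr=1: FU; after: ALU=2 MUL=0 MEM=0 BR=1, R=1, W=0

reason(slot 4) = WR_PORT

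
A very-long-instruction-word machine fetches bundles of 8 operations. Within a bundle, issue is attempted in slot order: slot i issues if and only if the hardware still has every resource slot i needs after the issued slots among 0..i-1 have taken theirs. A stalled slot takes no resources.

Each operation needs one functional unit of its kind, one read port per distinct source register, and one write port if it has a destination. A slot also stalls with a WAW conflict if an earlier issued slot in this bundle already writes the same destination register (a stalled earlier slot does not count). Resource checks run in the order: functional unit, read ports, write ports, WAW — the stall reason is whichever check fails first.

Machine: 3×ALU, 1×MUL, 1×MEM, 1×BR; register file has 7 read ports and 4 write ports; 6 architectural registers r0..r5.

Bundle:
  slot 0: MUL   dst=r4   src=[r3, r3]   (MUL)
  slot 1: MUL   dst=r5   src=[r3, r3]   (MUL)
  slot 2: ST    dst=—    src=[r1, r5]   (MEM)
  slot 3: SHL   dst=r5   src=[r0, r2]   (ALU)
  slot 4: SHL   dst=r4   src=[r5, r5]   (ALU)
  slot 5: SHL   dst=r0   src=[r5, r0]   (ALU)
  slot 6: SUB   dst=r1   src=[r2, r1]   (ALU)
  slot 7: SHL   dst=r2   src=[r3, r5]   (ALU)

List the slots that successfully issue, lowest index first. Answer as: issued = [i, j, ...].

[0] MUL needs rd=1 wr=1: ok; after: ALU=3 MUL=0 MEM=1 BR=1, R=6, W=3
[1] MUL needs rd=1 wr=1: FU; after: ALU=3 MUL=0 MEM=1 BR=1, R=6, W=3
[2] MEM needs rd=2 wr=0: ok; after: ALU=3 MUL=0 MEM=0 BR=1, R=4, W=3
[3] ALU needs rd=2 wr=1: ok; after: ALU=2 MUL=0 MEM=0 BR=1, R=2, W=2
[4] ALU needs rd=1 wr=1: WAW; after: ALU=2 MUL=0 MEM=0 BR=1, R=2, W=2
[5] ALU needs rd=2 wr=1: ok; after: ALU=1 MUL=0 MEM=0 BR=1, R=0, W=1
[6] ALU needs rd=2 wr=1: RD_PORT; after: ALU=1 MUL=0 MEM=0 BR=1, R=0, W=1
[7] ALU needs rd=2 wr=1: RD_PORT; after: ALU=1 MUL=0 MEM=0 BR=1, R=0, W=1

issued = [0, 2, 3, 5]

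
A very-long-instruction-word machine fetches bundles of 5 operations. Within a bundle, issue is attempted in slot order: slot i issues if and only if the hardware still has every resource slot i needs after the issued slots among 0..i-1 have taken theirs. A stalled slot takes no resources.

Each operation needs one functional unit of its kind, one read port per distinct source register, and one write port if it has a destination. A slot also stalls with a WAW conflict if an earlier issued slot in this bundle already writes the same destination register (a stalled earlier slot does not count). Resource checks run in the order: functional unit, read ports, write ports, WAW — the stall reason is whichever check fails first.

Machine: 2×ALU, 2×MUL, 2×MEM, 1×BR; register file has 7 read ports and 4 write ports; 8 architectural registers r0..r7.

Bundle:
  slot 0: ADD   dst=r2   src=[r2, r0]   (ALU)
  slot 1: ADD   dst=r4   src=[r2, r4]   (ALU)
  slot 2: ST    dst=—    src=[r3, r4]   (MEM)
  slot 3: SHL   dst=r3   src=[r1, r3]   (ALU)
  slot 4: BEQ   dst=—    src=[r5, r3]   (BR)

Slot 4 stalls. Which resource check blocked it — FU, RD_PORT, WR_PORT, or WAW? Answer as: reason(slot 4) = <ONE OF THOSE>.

reason(slot 4) = RD_PORT

(0) want 1×ALU +2rd +1wr — yes → AL1|MU2|ME2|BR1|rd5|wr3
(1) want 1×ALU +2rd +1wr — yes → AL0|MU2|ME2|BR1|rd3|wr2
(2) want 1×MEM +2rd +0wr — yes → AL0|MU2|ME1|BR1|rd1|wr2
(3) want 1×ALU +2rd +1wr — FU → AL0|MU2|ME1|BR1|rd1|wr2
(4) want 1×BR +2rd +0wr — RD_PORT → AL0|MU2|ME1|BR1|rd1|wr2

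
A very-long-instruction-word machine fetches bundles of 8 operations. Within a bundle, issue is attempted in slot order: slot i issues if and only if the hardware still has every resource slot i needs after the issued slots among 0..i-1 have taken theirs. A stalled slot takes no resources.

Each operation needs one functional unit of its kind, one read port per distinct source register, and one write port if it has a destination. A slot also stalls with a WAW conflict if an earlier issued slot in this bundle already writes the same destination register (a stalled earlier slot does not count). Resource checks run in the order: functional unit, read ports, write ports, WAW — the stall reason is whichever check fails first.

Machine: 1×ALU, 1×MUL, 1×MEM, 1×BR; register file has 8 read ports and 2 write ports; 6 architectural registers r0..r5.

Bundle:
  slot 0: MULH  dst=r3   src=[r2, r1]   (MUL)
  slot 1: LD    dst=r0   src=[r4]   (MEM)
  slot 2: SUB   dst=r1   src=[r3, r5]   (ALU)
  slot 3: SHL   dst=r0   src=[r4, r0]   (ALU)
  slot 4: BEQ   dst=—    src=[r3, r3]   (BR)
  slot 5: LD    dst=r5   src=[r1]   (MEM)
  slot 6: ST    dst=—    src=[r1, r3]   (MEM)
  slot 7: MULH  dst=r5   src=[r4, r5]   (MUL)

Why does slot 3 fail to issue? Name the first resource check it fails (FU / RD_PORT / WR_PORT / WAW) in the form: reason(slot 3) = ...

slot 0 (MUL): ISSUE — free A1,Mu0,Ld1,B1 rp6 wp1
slot 1 (MEM): ISSUE — free A1,Mu0,Ld0,B1 rp5 wp0
slot 2 (ALU): stall WR_PORT — free A1,Mu0,Ld0,B1 rp5 wp0
slot 3 (ALU): stall WR_PORT — free A1,Mu0,Ld0,B1 rp5 wp0
slot 4 (BR): ISSUE — free A1,Mu0,Ld0,B0 rp4 wp0
slot 5 (MEM): stall FU — free A1,Mu0,Ld0,B0 rp4 wp0
slot 6 (MEM): stall FU — free A1,Mu0,Ld0,B0 rp4 wp0
slot 7 (MUL): stall FU — free A1,Mu0,Ld0,B0 rp4 wp0

reason(slot 3) = WR_PORT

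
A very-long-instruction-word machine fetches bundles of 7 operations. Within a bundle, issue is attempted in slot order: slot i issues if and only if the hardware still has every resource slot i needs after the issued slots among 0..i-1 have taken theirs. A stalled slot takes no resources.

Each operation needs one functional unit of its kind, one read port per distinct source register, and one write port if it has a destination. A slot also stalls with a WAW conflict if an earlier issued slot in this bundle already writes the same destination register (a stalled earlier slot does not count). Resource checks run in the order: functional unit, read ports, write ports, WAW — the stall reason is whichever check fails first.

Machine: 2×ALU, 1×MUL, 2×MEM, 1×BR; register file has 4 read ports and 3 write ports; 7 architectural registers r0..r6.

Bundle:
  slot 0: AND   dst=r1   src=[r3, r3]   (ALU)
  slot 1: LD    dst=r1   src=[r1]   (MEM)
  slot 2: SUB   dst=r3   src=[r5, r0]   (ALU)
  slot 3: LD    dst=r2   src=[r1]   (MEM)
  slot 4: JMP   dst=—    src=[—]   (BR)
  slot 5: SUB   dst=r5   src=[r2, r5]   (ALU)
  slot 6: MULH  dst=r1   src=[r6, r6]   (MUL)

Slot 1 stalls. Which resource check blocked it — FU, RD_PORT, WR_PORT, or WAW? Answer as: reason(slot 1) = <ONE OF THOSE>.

reason(slot 1) = WAW

slot 0 (ALU): ISSUE — free A1,Mu1,Ld2,B1 rp3 wp2
slot 1 (MEM): stall WAW — free A1,Mu1,Ld2,B1 rp3 wp2
slot 2 (ALU): ISSUE — free A0,Mu1,Ld2,B1 rp1 wp1
slot 3 (MEM): ISSUE — free A0,Mu1,Ld1,B1 rp0 wp0
slot 4 (BR): ISSUE — free A0,Mu1,Ld1,B0 rp0 wp0
slot 5 (ALU): stall FU — free A0,Mu1,Ld1,B0 rp0 wp0
slot 6 (MUL): stall RD_PORT — free A0,Mu1,Ld1,B0 rp0 wp0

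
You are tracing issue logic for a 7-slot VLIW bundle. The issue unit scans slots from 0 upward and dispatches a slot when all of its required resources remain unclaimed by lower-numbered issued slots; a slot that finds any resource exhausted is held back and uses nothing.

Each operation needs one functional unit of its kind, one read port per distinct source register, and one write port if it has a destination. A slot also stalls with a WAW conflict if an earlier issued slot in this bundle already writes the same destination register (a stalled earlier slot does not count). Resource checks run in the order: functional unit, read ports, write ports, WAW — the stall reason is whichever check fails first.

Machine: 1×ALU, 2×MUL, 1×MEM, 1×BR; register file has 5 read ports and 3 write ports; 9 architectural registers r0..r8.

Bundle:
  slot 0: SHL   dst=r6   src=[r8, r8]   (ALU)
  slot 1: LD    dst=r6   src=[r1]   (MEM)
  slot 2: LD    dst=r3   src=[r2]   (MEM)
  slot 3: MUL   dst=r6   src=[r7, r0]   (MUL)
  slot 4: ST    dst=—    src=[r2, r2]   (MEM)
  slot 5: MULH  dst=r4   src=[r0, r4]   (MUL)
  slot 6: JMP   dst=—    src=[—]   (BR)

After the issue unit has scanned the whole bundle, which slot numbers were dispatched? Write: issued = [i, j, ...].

issued = [0, 2, 5, 6]

  0. ALU→r6 ⇒ go  {0A/2Mu/1Ld/1B | 4r 2w}
  1. MEM→r6 ⇒ no(WAW)  {0A/2Mu/1Ld/1B | 4r 2w}
  2. MEM→r3 ⇒ go  {0A/2Mu/0Ld/1B | 3r 1w}
  3. MUL→r6 ⇒ no(WAW)  {0A/2Mu/0Ld/1B | 3r 1w}
  4. MEM ⇒ no(FU)  {0A/2Mu/0Ld/1B | 3r 1w}
  5. MUL→r4 ⇒ go  {0A/1Mu/0Ld/1B | 1r 0w}
  6. BR ⇒ go  {0A/1Mu/0Ld/0B | 1r 0w}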